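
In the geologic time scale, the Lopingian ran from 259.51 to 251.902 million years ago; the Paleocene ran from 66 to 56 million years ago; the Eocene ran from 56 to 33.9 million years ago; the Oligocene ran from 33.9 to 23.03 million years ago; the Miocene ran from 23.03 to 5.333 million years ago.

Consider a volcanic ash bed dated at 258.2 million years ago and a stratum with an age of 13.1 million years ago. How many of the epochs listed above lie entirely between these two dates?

3

The older date is 258.2 Ma and the younger is 13.1 Ma.
Epochs with start < 258.2 and end > 13.1 Ma: Paleocene (66–56), Eocene (56–33.9), Oligocene (33.9–23.03).
That is 3 complete epochs.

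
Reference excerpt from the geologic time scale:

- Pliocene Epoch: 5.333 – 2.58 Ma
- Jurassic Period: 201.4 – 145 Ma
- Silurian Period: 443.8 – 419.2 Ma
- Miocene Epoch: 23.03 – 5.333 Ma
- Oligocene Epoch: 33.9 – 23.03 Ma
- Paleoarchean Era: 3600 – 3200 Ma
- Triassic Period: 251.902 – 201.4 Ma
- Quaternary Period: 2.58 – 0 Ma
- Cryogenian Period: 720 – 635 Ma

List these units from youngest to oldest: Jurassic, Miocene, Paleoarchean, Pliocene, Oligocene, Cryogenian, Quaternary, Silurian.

Quaternary → Pliocene → Miocene → Oligocene → Jurassic → Silurian → Cryogenian → Paleoarchean

Read off each span (Ma): Jurassic 201.4–145; Miocene 23.03–5.333; Paleoarchean 3600–3200; Pliocene 5.333–2.58; Oligocene 33.9–23.03; Cryogenian 720–635; Quaternary 2.58–0; Silurian 443.8–419.2.
Larger Ma is older, so oldest→youngest is Paleoarchean, Cryogenian, Silurian, Jurassic, Oligocene, Miocene, Pliocene, Quaternary; reverse it for youngest→oldest.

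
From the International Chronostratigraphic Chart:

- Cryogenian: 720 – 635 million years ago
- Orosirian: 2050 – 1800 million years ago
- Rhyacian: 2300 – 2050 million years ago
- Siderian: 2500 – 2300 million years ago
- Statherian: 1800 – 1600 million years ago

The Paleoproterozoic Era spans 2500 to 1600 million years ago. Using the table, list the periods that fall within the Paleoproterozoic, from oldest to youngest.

Siderian, Rhyacian, Orosirian, Statherian

Periods with both bounds inside 2500–1600 Ma: Siderian (2500–2300), Rhyacian (2300–2050), Orosirian (2050–1800), Statherian (1800–1600).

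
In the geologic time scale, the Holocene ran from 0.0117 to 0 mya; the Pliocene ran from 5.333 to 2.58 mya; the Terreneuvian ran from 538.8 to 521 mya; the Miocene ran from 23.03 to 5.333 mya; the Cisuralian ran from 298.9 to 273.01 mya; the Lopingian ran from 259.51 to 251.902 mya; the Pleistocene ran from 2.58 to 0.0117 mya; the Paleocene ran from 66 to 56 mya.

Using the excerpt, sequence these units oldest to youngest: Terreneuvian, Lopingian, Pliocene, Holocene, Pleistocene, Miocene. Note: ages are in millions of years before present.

Sorting by start age (descending Ma, since larger Ma = older): Terreneuvian start 538.8, Lopingian start 259.51, Miocene start 23.03, Pliocene start 5.333, Pleistocene start 2.58, Holocene start 0.0117.

Terreneuvian, Lopingian, Miocene, Pliocene, Pleistocene, Holocene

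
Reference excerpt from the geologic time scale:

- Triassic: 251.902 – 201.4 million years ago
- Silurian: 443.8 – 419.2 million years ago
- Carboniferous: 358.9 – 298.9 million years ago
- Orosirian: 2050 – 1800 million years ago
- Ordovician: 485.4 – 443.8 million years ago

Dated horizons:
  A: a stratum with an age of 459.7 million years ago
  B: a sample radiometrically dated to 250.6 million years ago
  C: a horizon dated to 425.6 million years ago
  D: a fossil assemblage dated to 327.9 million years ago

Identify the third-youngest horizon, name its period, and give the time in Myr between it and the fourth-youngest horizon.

C, in the Silurian; 34.1 million years to A

Smaller Ma means younger, so youngest first: B 250.6 < D 327.9 < C 425.6 < A 459.7.
Counting 3 along gives C (425.6 Ma); the excerpt puts that inside the Silurian, 443.8–419.2 Ma.
Next in line is A (459.7 Ma), and 459.7 − 425.6 = 34.1 Myr.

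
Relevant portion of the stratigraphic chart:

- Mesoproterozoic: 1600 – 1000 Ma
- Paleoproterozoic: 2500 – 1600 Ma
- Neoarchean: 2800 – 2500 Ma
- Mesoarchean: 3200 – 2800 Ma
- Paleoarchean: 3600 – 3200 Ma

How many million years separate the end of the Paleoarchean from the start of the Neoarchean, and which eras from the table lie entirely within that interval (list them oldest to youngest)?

The Paleoarchean closes at 3200 Ma and the Neoarchean opens at 2800 Ma, so the interval is 3200 − 2800 = 400 Myr.
An era fits inside if it starts at or after 3200 Ma and ends at or before 2800 Ma; oldest first that gives Mesoarchean.

400 million years; Mesoarchean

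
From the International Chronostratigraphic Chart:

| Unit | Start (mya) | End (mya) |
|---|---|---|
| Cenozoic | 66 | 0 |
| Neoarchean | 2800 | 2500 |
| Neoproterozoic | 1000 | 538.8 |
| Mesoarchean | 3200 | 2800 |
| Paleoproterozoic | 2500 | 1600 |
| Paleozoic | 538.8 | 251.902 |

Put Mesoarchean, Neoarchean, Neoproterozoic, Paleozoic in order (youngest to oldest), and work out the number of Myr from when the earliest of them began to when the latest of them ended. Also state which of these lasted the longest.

Start ages (Ma): Mesoarchean 3200, Neoarchean 2800, Neoproterozoic 1000, Paleozoic 538.8.
Ordered youngest to oldest: Paleozoic, Neoproterozoic, Neoarchean, Mesoarchean.
Span = 3200 − 251.902 = 2948.098 Myr.
Durations: Neoproterozoic 461.2, Neoarchean 300, Mesoarchean 400, Paleozoic 286.898 → longest is Neoproterozoic (461.2 Myr).

Paleozoic → Neoproterozoic → Neoarchean → Mesoarchean; total span 2948.098 Myr; longest is Neoproterozoic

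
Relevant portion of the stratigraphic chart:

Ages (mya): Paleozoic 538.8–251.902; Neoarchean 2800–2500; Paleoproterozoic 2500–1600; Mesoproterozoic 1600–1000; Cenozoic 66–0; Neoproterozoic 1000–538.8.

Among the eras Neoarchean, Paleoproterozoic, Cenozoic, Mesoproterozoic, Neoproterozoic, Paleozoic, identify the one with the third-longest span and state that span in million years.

Start − end for each: Neoarchean 2800 − 2500 = 300; Paleoproterozoic 2500 − 1600 = 900; Cenozoic 66 − 0 = 66; Mesoproterozoic 1600 − 1000 = 600; Neoproterozoic 1000 − 538.8 = 461.2; Paleozoic 538.8 − 251.902 = 286.898.
Ranking these from longest: Paleoproterozoic > Mesoproterozoic > Neoproterozoic > Neoarchean > Paleozoic > Cenozoic.
Position 3 in that ranking is Neoproterozoic, which lasted 461.2 Myr.

Neoproterozoic, 461.2 million years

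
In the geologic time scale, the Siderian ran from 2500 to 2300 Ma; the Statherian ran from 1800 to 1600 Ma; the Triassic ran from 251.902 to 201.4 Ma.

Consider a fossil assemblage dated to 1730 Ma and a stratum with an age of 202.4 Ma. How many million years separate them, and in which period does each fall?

1527.6 million years apart; the first in the Statherian, the second in the Triassic

Elapsed time: 1730 − 202.4 = 1527.6 Myr.
1730 Ma lies within 1800–1600 Ma: Statherian.
202.4 Ma lies within 251.902–201.4 Ma: Triassic.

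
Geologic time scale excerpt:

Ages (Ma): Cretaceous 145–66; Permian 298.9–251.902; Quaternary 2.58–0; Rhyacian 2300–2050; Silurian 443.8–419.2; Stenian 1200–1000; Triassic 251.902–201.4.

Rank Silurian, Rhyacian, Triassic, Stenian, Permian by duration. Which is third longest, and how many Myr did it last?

Triassic, 50.502 million years

Durations: Silurian 24.6; Rhyacian 250; Triassic 50.502; Stenian 200; Permian 46.998 Myr.
Sorted longest-first: Rhyacian (250), Stenian (200), Triassic (50.502), Permian (46.998), Silurian (24.6).
The third longest is Triassic at 50.502 Myr.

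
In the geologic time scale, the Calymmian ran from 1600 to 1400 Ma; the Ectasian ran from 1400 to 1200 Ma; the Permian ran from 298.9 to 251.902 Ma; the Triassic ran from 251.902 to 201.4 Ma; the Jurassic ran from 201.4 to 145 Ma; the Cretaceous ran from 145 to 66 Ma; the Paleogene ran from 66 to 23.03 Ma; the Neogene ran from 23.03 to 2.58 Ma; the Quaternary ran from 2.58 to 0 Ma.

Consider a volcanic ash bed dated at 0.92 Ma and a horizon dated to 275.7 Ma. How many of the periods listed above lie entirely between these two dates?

5

The older date is 275.7 Ma and the younger is 0.92 Ma.
Periods with start < 275.7 and end > 0.92 Ma: Triassic (251.902–201.4), Jurassic (201.4–145), Cretaceous (145–66), Paleogene (66–23.03), Neogene (23.03–2.58).
That is 5 complete periods.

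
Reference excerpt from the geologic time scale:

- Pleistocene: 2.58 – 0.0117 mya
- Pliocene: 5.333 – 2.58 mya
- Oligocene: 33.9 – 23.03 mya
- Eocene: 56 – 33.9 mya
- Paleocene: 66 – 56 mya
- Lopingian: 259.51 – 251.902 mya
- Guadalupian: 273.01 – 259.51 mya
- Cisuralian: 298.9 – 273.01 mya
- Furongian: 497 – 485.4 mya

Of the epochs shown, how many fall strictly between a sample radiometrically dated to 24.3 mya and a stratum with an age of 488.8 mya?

The older date is 488.8 Ma and the younger is 24.3 Ma.
Epochs with start < 488.8 and end > 24.3 Ma: Cisuralian (298.9–273.01), Guadalupian (273.01–259.51), Lopingian (259.51–251.902), Paleocene (66–56), Eocene (56–33.9).
That is 5 complete epochs.

5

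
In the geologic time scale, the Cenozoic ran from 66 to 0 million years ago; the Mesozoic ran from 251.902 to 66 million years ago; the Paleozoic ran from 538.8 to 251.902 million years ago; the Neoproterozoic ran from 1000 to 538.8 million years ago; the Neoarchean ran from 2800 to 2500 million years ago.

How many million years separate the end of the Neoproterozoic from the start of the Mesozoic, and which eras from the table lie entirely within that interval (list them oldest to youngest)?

The Neoproterozoic closes at 538.8 Ma and the Mesozoic opens at 251.902 Ma, so the interval is 538.8 − 251.902 = 286.898 Myr.
An era fits inside if it starts at or after 538.8 Ma and ends at or before 251.902 Ma; oldest first that gives Paleozoic.

286.898 million years; Paleozoic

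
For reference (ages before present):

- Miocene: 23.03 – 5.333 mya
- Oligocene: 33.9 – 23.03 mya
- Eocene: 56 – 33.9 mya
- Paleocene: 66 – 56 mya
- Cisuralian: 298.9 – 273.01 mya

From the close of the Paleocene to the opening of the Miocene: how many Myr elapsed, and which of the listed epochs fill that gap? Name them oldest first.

End of Paleocene = 56 Ma; start of Miocene = 23.03 Ma.
Gap = 56 − 23.03 = 32.97 Myr.
Epochs wholly inside 56–23.03 Ma: Eocene (56–33.9), Oligocene (33.9–23.03).

32.97 million years; Eocene, Oligocene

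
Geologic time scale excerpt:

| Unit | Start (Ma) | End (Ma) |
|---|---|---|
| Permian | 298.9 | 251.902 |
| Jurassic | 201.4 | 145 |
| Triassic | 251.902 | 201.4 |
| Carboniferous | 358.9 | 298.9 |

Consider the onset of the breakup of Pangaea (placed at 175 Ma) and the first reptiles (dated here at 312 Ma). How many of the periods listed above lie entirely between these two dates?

2

The older date is 312 Ma and the younger is 175 Ma.
Periods with start < 312 and end > 175 Ma: Permian (298.9–251.902), Triassic (251.902–201.4).
That is 2 complete periods.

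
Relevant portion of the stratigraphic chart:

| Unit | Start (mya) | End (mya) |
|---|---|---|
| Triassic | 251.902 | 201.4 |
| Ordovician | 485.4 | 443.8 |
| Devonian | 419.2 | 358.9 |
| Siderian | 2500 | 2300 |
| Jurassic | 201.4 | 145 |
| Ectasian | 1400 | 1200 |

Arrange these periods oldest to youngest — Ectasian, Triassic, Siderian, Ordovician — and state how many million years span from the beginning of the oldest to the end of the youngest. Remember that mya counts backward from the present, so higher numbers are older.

Siderian → Ectasian → Ordovician → Triassic; total span 2298.6 Myr

Start ages (Ma): Siderian 2500, Ectasian 1400, Ordovician 485.4, Triassic 251.902.
Ordered oldest to youngest: Siderian, Ectasian, Ordovician, Triassic.
Span = 2500 − 201.4 = 2298.6 Myr.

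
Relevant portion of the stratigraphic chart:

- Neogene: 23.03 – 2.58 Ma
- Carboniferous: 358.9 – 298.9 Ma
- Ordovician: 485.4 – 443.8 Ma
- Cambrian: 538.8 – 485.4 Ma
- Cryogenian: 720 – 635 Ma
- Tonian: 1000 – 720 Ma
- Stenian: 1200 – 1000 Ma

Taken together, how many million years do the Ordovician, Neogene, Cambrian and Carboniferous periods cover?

Each duration: Ordovician = 41.6; Neogene = 20.45; Cambrian = 53.4; Carboniferous = 60.
Sum: 41.6 + 20.45 + 53.4 + 60 = 175.45 Myr.

175.45 million years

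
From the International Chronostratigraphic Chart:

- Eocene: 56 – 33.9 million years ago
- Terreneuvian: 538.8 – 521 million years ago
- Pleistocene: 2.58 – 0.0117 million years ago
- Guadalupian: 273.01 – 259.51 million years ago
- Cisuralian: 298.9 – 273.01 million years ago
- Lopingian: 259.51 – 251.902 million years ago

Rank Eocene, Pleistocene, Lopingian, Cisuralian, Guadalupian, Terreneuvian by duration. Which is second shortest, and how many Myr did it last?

Lopingian, 7.608 million years

Start − end for each: Eocene 56 − 33.9 = 22.1; Pleistocene 2.58 − 0.0117 = 2.5683; Lopingian 259.51 − 251.902 = 7.608; Cisuralian 298.9 − 273.01 = 25.89; Guadalupian 273.01 − 259.51 = 13.5; Terreneuvian 538.8 − 521 = 17.8.
Ranking these from shortest: Pleistocene < Lopingian < Guadalupian < Terreneuvian < Eocene < Cisuralian.
Position 2 in that ranking is Lopingian, which lasted 7.608 Myr.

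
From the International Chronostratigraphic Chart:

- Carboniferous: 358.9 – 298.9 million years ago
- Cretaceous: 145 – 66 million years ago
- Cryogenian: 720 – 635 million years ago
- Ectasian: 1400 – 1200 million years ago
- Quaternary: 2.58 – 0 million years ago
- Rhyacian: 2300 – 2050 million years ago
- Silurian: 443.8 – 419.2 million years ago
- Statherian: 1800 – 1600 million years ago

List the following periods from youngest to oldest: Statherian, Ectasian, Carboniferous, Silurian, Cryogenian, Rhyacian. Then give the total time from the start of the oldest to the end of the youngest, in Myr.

Start ages (Ma): Rhyacian 2300, Statherian 1800, Ectasian 1400, Cryogenian 720, Silurian 443.8, Carboniferous 358.9.
Ordered youngest to oldest: Carboniferous, Silurian, Cryogenian, Ectasian, Statherian, Rhyacian.
Span = 2300 − 298.9 = 2001.1 Myr.

Carboniferous, Silurian, Cryogenian, Ectasian, Statherian, Rhyacian; total span 2001.1 Myr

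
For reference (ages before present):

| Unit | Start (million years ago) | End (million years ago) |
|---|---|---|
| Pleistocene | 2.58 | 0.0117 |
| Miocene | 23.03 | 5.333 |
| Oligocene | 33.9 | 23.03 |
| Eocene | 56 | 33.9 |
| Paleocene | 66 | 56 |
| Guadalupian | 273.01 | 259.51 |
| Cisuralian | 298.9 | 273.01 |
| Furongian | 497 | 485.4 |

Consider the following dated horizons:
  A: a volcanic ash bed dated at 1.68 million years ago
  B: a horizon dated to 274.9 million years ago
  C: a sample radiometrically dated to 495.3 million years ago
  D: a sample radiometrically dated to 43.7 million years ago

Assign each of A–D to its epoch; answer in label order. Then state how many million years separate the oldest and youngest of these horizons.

A: 1.68 Ma lies in 2.58–0.0117 Ma, so Pleistocene.
B: 274.9 Ma lies in 298.9–273.01 Ma, so Cisuralian.
C: 495.3 Ma lies in 497–485.4 Ma, so Furongian.
D: 43.7 Ma lies in 56–33.9 Ma, so Eocene.
Oldest = 495.3 Ma, youngest = 1.68 Ma → span 493.62 Myr.

A — Pleistocene; B — Cisuralian; C — Furongian; D — Eocene; span 493.62 million years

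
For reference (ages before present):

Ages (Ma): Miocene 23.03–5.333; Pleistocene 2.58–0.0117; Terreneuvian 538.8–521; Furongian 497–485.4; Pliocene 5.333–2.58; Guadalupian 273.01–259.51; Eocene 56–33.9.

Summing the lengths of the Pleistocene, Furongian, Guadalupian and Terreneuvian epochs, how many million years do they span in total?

45.4683 million years

Duration is start − end for each: (2.58 − 0.0117) + (497 − 485.4) + (273.01 − 259.51) + (538.8 − 521).
That is 2.5683 + 11.6 + 13.5 + 17.8, which totals 45.4683 million years.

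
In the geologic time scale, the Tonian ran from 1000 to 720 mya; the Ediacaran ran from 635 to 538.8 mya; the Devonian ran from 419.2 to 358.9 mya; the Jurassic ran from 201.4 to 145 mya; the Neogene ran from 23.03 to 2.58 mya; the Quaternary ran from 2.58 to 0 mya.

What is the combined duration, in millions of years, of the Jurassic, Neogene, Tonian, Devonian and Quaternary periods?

Duration is start − end for each: (201.4 − 145) + (23.03 − 2.58) + (1000 − 720) + (419.2 − 358.9) + (2.58 − 0).
That is 56.4 + 20.45 + 280 + 60.3 + 2.58, which totals 419.73 million years.

419.73 million years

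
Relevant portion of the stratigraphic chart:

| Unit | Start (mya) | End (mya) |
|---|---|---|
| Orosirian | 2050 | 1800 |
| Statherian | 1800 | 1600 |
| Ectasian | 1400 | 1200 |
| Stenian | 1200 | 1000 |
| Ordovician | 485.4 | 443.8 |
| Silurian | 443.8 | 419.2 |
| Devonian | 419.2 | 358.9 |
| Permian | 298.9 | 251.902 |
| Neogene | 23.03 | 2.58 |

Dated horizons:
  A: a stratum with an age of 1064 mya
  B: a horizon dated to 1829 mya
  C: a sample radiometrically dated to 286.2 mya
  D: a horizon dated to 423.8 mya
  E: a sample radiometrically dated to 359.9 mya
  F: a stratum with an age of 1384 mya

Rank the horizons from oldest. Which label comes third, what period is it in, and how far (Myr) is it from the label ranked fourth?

A, in the Stenian; 640.2 million years to D

Sorted oldest-first by Ma: B (1829), F (1384), A (1064), D (423.8), E (359.9), C (286.2).
The third oldest is A at 1064 Ma, which lies in 1200–1000 Ma: the Stenian.
The fourth oldest is D at 423.8 Ma; separation = |1064 − 423.8| = 640.2 Myr.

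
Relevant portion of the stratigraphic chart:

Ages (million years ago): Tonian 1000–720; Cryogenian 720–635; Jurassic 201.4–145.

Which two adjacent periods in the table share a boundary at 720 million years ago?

Tonian and Cryogenian

The Tonian ends at 720 million years ago and the Cryogenian begins at 720 million years ago, so they share that boundary.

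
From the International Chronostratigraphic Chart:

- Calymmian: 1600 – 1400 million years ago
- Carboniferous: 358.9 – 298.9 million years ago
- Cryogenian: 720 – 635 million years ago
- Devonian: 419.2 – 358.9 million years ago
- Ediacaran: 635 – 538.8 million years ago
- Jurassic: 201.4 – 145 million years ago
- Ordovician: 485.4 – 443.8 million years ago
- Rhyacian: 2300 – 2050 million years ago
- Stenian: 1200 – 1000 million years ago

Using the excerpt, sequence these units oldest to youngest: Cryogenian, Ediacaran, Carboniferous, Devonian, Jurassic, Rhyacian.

Read off each span (Ma): Cryogenian 720–635; Ediacaran 635–538.8; Carboniferous 358.9–298.9; Devonian 419.2–358.9; Jurassic 201.4–145; Rhyacian 2300–2050.
Larger Ma is older, so oldest→youngest is Rhyacian, Cryogenian, Ediacaran, Devonian, Carboniferous, Jurassic.

Rhyacian, Cryogenian, Ediacaran, Devonian, Carboniferous, Jurassic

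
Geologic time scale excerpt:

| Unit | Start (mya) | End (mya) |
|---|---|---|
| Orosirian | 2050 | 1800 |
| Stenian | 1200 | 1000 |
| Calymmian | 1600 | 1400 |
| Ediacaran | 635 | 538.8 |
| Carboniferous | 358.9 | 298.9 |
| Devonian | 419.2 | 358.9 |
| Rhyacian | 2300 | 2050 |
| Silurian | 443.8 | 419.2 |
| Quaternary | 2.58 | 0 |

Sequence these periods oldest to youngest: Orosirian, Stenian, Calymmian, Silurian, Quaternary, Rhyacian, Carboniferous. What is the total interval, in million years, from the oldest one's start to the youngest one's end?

Rhyacian → Orosirian → Calymmian → Stenian → Silurian → Carboniferous → Quaternary; total span 2300 Myr

Start ages (Ma): Rhyacian 2300, Orosirian 2050, Calymmian 1600, Stenian 1200, Silurian 443.8, Carboniferous 358.9, Quaternary 2.58.
Ordered oldest to youngest: Rhyacian, Orosirian, Calymmian, Stenian, Silurian, Carboniferous, Quaternary.
Span = 2300 − 0 = 2300 Myr.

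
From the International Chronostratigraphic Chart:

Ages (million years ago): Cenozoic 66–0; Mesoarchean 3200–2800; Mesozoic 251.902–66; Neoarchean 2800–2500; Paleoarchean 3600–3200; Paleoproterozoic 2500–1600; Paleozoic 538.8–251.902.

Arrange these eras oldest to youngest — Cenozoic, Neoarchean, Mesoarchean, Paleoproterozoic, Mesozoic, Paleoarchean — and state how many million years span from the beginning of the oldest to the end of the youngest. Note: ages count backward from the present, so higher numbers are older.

Paleoarchean, Mesoarchean, Neoarchean, Paleoproterozoic, Mesozoic, Cenozoic; total span 3600 Myr

Start ages (Ma): Paleoarchean 3600, Mesoarchean 3200, Neoarchean 2800, Paleoproterozoic 2500, Mesozoic 251.902, Cenozoic 66.
Ordered oldest to youngest: Paleoarchean, Mesoarchean, Neoarchean, Paleoproterozoic, Mesozoic, Cenozoic.
Span = 3600 − 0 = 3600 Myr.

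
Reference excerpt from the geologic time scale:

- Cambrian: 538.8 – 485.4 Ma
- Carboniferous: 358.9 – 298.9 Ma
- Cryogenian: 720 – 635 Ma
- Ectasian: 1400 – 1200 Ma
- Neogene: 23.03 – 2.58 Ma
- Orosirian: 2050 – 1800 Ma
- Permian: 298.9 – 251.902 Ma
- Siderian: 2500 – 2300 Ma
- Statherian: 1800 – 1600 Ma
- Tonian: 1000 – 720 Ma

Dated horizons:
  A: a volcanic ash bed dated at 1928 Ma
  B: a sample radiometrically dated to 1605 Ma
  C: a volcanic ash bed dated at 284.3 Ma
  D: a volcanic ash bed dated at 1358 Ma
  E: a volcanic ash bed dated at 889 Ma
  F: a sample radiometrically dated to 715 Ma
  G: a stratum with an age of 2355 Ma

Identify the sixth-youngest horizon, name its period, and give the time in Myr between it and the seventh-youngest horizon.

A, in the Orosirian; 427 million years to G

Sorted youngest-first by Ma: C (284.3), F (715), E (889), D (1358), B (1605), A (1928), G (2355).
The sixth youngest is A at 1928 Ma, which lies in 2050–1800 Ma: the Orosirian.
The seventh youngest is G at 2355 Ma; separation = |1928 − 2355| = 427 Myr.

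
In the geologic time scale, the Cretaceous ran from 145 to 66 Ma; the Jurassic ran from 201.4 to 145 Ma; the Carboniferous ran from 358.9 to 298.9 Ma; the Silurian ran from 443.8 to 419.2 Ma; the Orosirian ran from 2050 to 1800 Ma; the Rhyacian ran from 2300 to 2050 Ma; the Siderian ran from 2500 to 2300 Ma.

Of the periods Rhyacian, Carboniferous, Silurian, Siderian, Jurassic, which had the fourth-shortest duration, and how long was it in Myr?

Start − end for each: Rhyacian 2300 − 2050 = 250; Carboniferous 358.9 − 298.9 = 60; Silurian 443.8 − 419.2 = 24.6; Siderian 2500 − 2300 = 200; Jurassic 201.4 − 145 = 56.4.
Ranking these from shortest: Silurian < Jurassic < Carboniferous < Siderian < Rhyacian.
Position 4 in that ranking is Siderian, which lasted 200 Myr.

Siderian, 200 million years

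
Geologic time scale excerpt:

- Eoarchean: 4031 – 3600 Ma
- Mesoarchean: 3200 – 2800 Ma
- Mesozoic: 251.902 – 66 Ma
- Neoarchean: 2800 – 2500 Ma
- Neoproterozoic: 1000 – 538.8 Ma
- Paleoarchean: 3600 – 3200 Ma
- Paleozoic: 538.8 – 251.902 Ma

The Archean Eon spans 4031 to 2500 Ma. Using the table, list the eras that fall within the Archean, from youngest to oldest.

Eras with both bounds inside 4031–2500 Ma: Neoarchean (2800–2500), Mesoarchean (3200–2800), Paleoarchean (3600–3200), Eoarchean (4031–3600).

Neoarchean, Mesoarchean, Paleoarchean, Eoarchean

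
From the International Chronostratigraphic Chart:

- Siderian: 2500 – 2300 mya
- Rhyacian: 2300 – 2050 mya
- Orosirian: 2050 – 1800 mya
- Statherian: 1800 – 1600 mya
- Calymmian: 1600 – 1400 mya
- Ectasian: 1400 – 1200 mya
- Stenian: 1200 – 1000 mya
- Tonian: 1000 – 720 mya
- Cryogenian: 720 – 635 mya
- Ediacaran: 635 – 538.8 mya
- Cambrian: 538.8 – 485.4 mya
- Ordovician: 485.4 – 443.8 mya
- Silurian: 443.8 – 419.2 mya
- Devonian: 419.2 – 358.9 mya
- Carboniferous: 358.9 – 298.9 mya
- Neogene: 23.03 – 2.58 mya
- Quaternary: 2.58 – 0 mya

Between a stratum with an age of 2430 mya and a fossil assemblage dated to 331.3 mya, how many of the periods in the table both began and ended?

The older date is 2430 Ma and the younger is 331.3 Ma.
Periods with start < 2430 and end > 331.3 Ma: Rhyacian (2300–2050), Orosirian (2050–1800), Statherian (1800–1600), Calymmian (1600–1400), Ectasian (1400–1200), Stenian (1200–1000), Tonian (1000–720), Cryogenian (720–635), Ediacaran (635–538.8), Cambrian (538.8–485.4), Ordovician (485.4–443.8), Silurian (443.8–419.2), Devonian (419.2–358.9).
That is 13 complete periods.

13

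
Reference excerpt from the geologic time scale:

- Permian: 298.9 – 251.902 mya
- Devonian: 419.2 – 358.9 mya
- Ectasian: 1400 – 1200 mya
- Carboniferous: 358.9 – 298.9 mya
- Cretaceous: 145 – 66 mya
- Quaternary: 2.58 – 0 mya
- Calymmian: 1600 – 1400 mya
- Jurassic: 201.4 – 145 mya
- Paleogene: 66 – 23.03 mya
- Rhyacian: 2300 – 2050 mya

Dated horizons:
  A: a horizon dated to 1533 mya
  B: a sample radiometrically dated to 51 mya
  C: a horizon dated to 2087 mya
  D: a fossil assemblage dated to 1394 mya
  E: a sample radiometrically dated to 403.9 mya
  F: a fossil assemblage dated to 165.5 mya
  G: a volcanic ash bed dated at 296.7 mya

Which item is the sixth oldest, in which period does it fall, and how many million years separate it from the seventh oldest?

F, in the Jurassic; 114.5 million years to B

Sorted oldest-first by Ma: C (2087), A (1533), D (1394), E (403.9), G (296.7), F (165.5), B (51).
The sixth oldest is F at 165.5 Ma, which lies in 201.4–145 Ma: the Jurassic.
The seventh oldest is B at 51 Ma; separation = |165.5 − 51| = 114.5 Myr.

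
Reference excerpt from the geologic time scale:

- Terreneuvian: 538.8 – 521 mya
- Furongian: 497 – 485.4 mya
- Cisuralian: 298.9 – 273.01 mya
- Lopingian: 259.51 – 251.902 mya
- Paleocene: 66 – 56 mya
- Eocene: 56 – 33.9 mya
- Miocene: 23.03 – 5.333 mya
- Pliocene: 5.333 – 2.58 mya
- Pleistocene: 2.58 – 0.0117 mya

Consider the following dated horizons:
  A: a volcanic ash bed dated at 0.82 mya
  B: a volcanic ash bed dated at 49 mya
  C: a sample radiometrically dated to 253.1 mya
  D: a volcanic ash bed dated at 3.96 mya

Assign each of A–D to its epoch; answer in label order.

A: 0.82 Ma lies in 2.58–0.0117 Ma, so Pleistocene.
B: 49 Ma lies in 56–33.9 Ma, so Eocene.
C: 253.1 Ma lies in 259.51–251.902 Ma, so Lopingian.
D: 3.96 Ma lies in 5.333–2.58 Ma, so Pliocene.

A — Pleistocene; B — Eocene; C — Lopingian; D — Pliocene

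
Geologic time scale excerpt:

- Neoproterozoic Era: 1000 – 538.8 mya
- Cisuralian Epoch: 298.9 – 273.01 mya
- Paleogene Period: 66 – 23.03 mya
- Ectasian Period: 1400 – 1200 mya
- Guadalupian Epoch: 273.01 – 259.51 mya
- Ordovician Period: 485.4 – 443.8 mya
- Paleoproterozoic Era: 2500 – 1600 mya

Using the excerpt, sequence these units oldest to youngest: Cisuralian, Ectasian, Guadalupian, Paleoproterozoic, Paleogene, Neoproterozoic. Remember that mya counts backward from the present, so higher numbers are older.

The oldest of these is Paleoproterozoic (starts 2500 Ma) and the youngest is Paleogene (ends 23.03 Ma).
In between, by decreasing start age: Ectasian (1400), Neoproterozoic (1000), Cisuralian (298.9), Guadalupian (273.01).

Paleoproterozoic, then Ectasian, then Neoproterozoic, then Cisuralian, then Guadalupian, then Paleogene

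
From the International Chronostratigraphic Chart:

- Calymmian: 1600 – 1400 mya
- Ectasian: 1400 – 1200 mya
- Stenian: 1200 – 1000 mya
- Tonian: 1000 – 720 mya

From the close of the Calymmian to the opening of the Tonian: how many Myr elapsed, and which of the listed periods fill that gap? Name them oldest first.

End of Calymmian = 1400 Ma; start of Tonian = 1000 Ma.
Gap = 1400 − 1000 = 400 Myr.
Periods wholly inside 1400–1000 Ma: Ectasian (1400–1200), Stenian (1200–1000).

400 million years; Ectasian, Stenian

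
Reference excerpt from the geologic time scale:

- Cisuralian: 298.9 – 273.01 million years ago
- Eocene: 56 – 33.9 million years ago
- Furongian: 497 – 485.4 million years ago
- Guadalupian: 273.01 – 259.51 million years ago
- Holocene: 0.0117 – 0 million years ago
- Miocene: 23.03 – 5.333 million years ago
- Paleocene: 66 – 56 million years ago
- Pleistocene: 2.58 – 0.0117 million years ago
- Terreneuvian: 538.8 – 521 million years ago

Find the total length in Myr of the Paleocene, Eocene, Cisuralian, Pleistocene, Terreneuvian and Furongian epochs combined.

89.9583 million years

Each duration: Paleocene = 10; Eocene = 22.1; Cisuralian = 25.89; Pleistocene = 2.5683; Terreneuvian = 17.8; Furongian = 11.6.
Sum: 10 + 22.1 + 25.89 + 2.5683 + 17.8 + 11.6 = 89.9583 Myr.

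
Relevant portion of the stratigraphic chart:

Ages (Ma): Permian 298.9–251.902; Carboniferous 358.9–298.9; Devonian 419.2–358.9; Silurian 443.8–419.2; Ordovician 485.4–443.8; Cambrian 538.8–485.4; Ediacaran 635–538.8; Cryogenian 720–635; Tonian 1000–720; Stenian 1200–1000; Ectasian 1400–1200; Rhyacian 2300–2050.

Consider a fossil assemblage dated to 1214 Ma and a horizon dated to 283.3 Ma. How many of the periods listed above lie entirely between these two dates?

1214 Ma sits inside the Ectasian (1400–1200) and 283.3 Ma inside the Permian (298.9–251.902); neither of those is wholly between the two dates.
The listed periods lying completely between them are Stenian, Tonian, Cryogenian, Ediacaran, Cambrian, Ordovician, Silurian, Devonian, Carboniferous — 9 in all.

9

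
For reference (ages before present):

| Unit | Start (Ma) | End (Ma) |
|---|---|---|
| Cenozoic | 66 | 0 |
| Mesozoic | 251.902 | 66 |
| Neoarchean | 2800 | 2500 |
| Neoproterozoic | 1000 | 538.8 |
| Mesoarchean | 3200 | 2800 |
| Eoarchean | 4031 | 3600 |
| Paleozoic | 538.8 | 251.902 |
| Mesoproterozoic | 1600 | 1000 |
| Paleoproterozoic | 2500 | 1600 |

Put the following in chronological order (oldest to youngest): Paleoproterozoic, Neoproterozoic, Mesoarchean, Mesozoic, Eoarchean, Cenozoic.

Eoarchean, then Mesoarchean, then Paleoproterozoic, then Neoproterozoic, then Mesozoic, then Cenozoic

Sorting by start age (descending Ma, since larger Ma = older): Eoarchean began 4031, Mesoarchean began 3200, Paleoproterozoic began 2500, Neoproterozoic began 1000, Mesozoic began 251.902, Cenozoic began 66.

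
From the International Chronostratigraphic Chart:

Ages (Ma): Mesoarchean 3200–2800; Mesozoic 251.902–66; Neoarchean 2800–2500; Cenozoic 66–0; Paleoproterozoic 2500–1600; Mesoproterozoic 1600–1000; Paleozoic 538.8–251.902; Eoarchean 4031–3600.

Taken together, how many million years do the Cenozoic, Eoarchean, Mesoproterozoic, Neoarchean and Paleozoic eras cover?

Each duration: Cenozoic = 66; Eoarchean = 431; Mesoproterozoic = 600; Neoarchean = 300; Paleozoic = 286.898.
Sum: 66 + 431 + 600 + 300 + 286.898 = 1683.898 Myr.

1683.898 million years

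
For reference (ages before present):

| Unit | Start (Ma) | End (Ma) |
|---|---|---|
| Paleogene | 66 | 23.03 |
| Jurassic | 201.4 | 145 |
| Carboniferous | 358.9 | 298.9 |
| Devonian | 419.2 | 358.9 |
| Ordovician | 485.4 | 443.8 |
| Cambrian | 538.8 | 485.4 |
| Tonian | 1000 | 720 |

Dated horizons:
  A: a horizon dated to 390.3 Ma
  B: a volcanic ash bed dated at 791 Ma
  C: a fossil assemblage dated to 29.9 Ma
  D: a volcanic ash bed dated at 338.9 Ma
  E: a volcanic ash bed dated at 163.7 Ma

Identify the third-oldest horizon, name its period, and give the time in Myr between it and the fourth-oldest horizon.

Larger Ma means older, so oldest first: B 791 > A 390.3 > D 338.9 > E 163.7 > C 29.9.
Counting 3 along gives D (338.9 Ma); the excerpt puts that inside the Carboniferous, 358.9–298.9 Ma.
Next in line is E (163.7 Ma), and 338.9 − 163.7 = 175.2 Myr.

D, in the Carboniferous; 175.2 million years to E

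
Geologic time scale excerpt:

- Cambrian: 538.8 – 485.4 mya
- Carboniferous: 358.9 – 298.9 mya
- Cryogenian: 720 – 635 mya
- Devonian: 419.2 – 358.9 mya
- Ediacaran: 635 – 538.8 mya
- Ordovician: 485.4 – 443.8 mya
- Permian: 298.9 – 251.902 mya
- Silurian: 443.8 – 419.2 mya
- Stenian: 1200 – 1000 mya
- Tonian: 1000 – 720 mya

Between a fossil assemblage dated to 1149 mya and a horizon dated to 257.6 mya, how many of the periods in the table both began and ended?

1149 Ma sits inside the Stenian (1200–1000) and 257.6 Ma inside the Permian (298.9–251.902); neither of those is wholly between the two dates.
The listed periods lying completely between them are Tonian, Cryogenian, Ediacaran, Cambrian, Ordovician, Silurian, Devonian, Carboniferous — 8 in all.

8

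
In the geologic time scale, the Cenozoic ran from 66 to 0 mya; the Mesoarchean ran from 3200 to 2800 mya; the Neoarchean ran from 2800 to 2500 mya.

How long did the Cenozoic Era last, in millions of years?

66 million years

66 − 0 = 66 million years.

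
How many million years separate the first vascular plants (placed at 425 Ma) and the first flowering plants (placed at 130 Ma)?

425 − 130 = 295 million years.

295 million years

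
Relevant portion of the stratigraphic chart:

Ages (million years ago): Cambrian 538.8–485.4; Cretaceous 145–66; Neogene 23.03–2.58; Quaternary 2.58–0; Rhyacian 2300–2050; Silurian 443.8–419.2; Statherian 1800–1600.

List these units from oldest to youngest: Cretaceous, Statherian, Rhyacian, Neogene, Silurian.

Rhyacian, then Statherian, then Silurian, then Cretaceous, then Neogene

Read off each span (Ma): Cretaceous 145–66; Statherian 1800–1600; Rhyacian 2300–2050; Neogene 23.03–2.58; Silurian 443.8–419.2.
Larger Ma is older, so oldest→youngest is Rhyacian, Statherian, Silurian, Cretaceous, Neogene.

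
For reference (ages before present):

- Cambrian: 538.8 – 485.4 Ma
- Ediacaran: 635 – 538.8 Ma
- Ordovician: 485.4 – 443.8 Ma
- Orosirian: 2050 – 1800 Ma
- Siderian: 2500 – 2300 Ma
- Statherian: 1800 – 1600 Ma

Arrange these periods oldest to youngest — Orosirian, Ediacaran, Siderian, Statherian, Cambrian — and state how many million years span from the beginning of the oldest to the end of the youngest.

From the excerpt: Orosirian 2050–1800; Ediacaran 635–538.8; Siderian 2500–2300; Statherian 1800–1600; Cambrian 538.8–485.4 (Ma).
Larger Ma is earlier, so the oldest is Siderian and the youngest is Cambrian; oldest to youngest: Siderian, Orosirian, Statherian, Ediacaran, Cambrian.
Oldest start 2500 minus youngest end 485.4 gives 2014.6 Myr overall.

Siderian, Orosirian, Statherian, Ediacaran, Cambrian; total span 2014.6 Myr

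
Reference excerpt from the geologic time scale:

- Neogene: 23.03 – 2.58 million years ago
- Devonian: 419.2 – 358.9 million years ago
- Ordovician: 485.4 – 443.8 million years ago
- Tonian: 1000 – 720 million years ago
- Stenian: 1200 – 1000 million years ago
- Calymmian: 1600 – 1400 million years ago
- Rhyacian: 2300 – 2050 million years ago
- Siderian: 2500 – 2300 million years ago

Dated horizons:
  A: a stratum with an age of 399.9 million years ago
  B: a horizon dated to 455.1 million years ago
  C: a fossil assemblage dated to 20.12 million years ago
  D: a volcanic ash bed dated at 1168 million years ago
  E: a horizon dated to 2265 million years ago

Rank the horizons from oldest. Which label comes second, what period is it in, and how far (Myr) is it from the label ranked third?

Larger Ma means older, so oldest first: E 2265 > D 1168 > B 455.1 > A 399.9 > C 20.12.
Counting 2 along gives D (1168 Ma); the excerpt puts that inside the Stenian, 1200–1000 Ma.
Next in line is B (455.1 Ma), and 1168 − 455.1 = 712.9 Myr.

D, in the Stenian; 712.9 million years to B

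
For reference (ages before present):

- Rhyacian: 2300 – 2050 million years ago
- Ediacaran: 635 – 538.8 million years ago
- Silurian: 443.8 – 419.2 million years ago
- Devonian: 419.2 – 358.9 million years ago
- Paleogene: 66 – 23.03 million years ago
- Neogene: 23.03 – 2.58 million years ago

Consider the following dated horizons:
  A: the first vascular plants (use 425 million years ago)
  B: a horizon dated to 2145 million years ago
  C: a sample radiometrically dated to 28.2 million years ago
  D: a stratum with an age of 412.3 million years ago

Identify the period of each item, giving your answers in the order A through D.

A — Silurian; B — Rhyacian; C — Paleogene; D — Devonian

A: 425 Ma lies in 443.8–419.2 Ma, so Silurian.
B: 2145 Ma lies in 2300–2050 Ma, so Rhyacian.
C: 28.2 Ma lies in 66–23.03 Ma, so Paleogene.
D: 412.3 Ma lies in 419.2–358.9 Ma, so Devonian.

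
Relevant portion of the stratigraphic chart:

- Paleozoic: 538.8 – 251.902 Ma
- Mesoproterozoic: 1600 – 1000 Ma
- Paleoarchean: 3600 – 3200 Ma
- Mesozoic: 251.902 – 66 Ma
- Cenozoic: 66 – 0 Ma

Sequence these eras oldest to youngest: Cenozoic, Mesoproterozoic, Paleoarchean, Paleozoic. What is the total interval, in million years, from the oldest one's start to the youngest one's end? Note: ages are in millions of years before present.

Paleoarchean, Mesoproterozoic, Paleozoic, Cenozoic; total span 3600 Myr

Start ages (Ma): Paleoarchean 3600, Mesoproterozoic 1600, Paleozoic 538.8, Cenozoic 66.
Ordered oldest to youngest: Paleoarchean, Mesoproterozoic, Paleozoic, Cenozoic.
Span = 3600 − 0 = 3600 Myr.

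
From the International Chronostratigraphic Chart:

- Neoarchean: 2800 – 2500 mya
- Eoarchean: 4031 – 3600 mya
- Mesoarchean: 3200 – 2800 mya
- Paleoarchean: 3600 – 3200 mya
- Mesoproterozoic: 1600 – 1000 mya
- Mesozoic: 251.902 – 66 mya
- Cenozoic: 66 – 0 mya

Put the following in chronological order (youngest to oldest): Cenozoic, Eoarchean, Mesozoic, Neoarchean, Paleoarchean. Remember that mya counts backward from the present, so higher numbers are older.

Cenozoic, then Mesozoic, then Neoarchean, then Paleoarchean, then Eoarchean

Sorting by start age (ascending Ma, since larger Ma = older): Cenozoic start 66, Mesozoic start 251.902, Neoarchean start 2800, Paleoarchean start 3600, Eoarchean start 4031.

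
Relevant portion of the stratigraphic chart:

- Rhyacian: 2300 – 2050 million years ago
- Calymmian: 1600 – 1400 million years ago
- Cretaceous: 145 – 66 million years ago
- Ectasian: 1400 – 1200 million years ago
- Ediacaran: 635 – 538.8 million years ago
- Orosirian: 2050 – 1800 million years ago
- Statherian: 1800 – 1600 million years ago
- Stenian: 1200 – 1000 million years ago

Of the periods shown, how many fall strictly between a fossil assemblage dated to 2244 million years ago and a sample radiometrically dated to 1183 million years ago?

2244 Ma sits inside the Rhyacian (2300–2050) and 1183 Ma inside the Stenian (1200–1000); neither of those is wholly between the two dates.
The listed periods lying completely between them are Orosirian, Statherian, Calymmian, Ectasian — 4 in all.

4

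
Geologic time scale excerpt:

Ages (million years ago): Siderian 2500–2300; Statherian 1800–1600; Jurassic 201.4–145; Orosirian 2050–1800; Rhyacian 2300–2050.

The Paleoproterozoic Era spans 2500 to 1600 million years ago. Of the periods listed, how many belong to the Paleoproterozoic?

4

Periods inside 2500–1600 Ma: Siderian, Rhyacian, Orosirian, Statherian — 4 in total.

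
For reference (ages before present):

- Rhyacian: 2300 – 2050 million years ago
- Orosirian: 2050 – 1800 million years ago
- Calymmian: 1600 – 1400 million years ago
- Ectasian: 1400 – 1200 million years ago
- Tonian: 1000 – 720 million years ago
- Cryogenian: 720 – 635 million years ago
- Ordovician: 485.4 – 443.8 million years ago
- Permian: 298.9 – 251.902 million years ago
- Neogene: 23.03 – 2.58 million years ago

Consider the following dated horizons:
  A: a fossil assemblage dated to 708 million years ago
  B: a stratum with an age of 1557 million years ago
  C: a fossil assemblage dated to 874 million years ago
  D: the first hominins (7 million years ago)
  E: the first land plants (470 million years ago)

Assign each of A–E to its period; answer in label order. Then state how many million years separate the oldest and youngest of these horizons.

Match each age against the start–end ranges in the excerpt: A = 708 Ma → Cryogenian (720–635); B = 1557 Ma → Calymmian (1600–1400); C = 874 Ma → Tonian (1000–720); D = 7 Ma → Neogene (23.03–2.58); E = 470 Ma → Ordovician (485.4–443.8).
The largest age is 1557 Ma and the smallest is 7 Ma; their difference is 1550 Myr.

A — Cryogenian; B — Calymmian; C — Tonian; D — Neogene; E — Ordovician; span 1550 million years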